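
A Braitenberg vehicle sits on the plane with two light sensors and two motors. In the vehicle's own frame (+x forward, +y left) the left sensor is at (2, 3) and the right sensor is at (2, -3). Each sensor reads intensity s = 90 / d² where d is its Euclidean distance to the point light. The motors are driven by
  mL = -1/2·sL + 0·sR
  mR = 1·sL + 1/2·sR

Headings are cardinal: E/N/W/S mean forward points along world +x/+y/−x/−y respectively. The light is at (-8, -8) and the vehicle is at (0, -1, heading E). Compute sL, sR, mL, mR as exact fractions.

9/20 45/58 -9/40 243/290

left sensor world pos  = (2, 2); dL² = 200
right sensor world pos = (2, -4); dR² = 116
sL = 90/200 = 9/20
sR = 90/116 = 45/58
mL = -1/2·sL + 0·sR = -9/40
mR = 1·sL + 1/2·sR = 243/290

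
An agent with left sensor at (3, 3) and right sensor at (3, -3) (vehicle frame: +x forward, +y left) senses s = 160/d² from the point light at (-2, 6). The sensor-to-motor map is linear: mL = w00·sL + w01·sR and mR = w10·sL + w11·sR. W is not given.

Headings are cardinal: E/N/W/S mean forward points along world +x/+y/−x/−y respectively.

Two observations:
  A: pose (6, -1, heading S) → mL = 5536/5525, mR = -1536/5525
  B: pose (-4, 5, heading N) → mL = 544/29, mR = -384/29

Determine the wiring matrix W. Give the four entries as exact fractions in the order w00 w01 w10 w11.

1/2 1/2 1/2 -1/2

obs A: pose=(6,-1,S) → sL=160/221, sR=32/25, mL=5536/5525, mR=-1536/5525
obs B: pose=(-4,5,N) → sL=160/29, sR=32, mL=544/29, mR=-384/29
sensor matrix S = [[160/221, 32/25], [160/29, 32]]; det S = 516096/32045
solve [mL_A; mL_B] = S·[w00; w01] and [mR_A; mR_B] = S·[w10; w11]:
  w00 = 1/2, w01 = 1/2, w10 = 1/2, w11 = -1/2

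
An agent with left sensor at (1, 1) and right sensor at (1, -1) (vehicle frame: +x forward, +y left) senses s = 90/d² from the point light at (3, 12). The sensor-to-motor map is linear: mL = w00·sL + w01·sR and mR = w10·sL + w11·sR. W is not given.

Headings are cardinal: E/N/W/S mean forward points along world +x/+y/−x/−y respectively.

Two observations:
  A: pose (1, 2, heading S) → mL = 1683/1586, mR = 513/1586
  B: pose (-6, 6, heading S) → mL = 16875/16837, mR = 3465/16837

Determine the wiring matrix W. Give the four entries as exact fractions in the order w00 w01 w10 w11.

1/2 1 -1/2 1

obs A: pose=(1,2,S) → sL=45/61, sR=9/13, mL=1683/1586, mR=513/1586
obs B: pose=(-6,6,S) → sL=90/113, sR=90/149, mL=16875/16837, mR=3465/16837
sensor matrix S = [[45/61, 9/13], [90/113, 90/149]]; det S = -1412640/13351741
solve [mL_A; mL_B] = S·[w00; w01] and [mR_A; mR_B] = S·[w10; w11]:
  w00 = 1/2, w01 = 1, w10 = -1/2, w11 = 1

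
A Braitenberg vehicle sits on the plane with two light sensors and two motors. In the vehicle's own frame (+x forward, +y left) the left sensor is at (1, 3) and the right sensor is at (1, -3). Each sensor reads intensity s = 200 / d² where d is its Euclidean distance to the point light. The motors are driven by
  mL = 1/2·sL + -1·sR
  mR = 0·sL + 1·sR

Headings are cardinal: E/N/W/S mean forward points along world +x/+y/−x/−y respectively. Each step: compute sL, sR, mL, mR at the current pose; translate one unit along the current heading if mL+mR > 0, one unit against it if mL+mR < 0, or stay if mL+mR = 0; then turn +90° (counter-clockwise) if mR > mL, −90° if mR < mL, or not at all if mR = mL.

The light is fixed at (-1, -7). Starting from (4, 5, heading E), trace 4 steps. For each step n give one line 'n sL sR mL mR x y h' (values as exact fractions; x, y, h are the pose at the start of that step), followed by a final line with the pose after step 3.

n=0: pose=(4,5,E); sL=200/261, sR=200/117; mL=-500/377, mR=200/117; mL+mR=100/261 → advance +1; mR−mL=10300/3393 → turn +1·90°
n=1: pose=(5,5,N); sL=100/89, sR=4/5; mL=-106/445, mR=4/5; mL+mR=50/89 → advance +1; mR−mL=462/445 → turn +1·90°
n=2: pose=(5,6,W); sL=8/5, sR=200/281; mL=124/1405, mR=200/281; mL+mR=4/5 → advance +1; mR−mL=876/1405 → turn +1·90°
n=3: pose=(4,6,S); sL=25/26, sR=50/37; mL=-1675/1924, mR=50/37; mL+mR=25/52 → advance +1; mR−mL=4275/1924 → turn +1·90°

0 200/261 200/117 -500/377 200/117 4 5 E
1 100/89 4/5 -106/445 4/5 5 5 N
2 8/5 200/281 124/1405 200/281 5 6 W
3 25/26 50/37 -1675/1924 50/37 4 6 S
final 4 5 E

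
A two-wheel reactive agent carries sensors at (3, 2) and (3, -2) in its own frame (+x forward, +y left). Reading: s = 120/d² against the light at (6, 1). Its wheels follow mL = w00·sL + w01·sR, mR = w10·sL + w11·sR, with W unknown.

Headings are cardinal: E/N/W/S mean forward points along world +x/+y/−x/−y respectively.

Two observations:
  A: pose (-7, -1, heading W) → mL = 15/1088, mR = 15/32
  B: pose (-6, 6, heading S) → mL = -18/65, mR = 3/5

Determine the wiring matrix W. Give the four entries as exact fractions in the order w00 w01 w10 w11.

obs A: pose=(-7,-1,W) → sL=15/34, sR=15/32, mL=15/1088, mR=15/32
obs B: pose=(-6,6,S) → sL=15/13, sR=3/5, mL=-18/65, mR=3/5
sensor matrix S = [[15/34, 15/32], [15/13, 3/5]]; det S = -1953/7072
solve [mL_A; mL_B] = S·[w00; w01] and [mR_A; mR_B] = S·[w10; w11]:
  w00 = -1/2, w01 = 1/2, w10 = 0, w11 = 1

-1/2 1/2 0 1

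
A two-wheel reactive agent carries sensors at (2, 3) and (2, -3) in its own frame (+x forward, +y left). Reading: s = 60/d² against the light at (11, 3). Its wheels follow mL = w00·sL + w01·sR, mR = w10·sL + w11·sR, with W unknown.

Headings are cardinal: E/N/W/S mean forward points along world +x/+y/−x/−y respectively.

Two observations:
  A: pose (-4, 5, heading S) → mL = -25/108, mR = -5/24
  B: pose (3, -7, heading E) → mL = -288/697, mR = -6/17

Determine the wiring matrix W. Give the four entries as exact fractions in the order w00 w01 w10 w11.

obs A: pose=(-4,5,S) → sL=5/12, sR=5/27, mL=-25/108, mR=-5/24
obs B: pose=(3,-7,E) → sL=12/17, sR=12/41, mL=-288/697, mR=-6/17
sensor matrix S = [[5/12, 5/27], [12/17, 12/41]]; det S = -55/6273
solve [mL_A; mL_B] = S·[w00; w01] and [mR_A; mR_B] = S·[w10; w11]:
  w00 = -1, w01 = 1, w10 = -1/2, w11 = 0

-1 1 -1/2 0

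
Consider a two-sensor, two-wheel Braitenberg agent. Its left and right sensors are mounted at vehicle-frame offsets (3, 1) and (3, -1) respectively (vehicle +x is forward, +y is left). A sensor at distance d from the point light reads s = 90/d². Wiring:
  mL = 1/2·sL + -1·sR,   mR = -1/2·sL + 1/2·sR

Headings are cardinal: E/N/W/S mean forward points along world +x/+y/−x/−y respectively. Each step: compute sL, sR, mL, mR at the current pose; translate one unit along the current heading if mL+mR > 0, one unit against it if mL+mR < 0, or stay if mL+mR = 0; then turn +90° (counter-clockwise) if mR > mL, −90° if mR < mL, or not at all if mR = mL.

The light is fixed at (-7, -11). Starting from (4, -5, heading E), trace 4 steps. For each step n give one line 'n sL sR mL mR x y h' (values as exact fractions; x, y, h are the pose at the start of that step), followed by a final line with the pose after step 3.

0 18/49 90/221 -2421/10829 216/10829 4 -5 E
1 5/9 45/101 -305/1818 -50/909 3 -5 N
2 18/13 18/17 -81/221 -36/221 3 -6 W
3 45/74 45/52 -270/481 495/3848 4 -6 S
final 4 -5 E

n=0: pose=(4,-5,E); sL=18/49, sR=90/221; mL=-2421/10829, mR=216/10829; mL+mR=-45/221 → advance -1; mR−mL=2637/10829 → turn +1·90°
n=1: pose=(3,-5,N); sL=5/9, sR=45/101; mL=-305/1818, mR=-50/909; mL+mR=-45/202 → advance -1; mR−mL=205/1818 → turn +1·90°
n=2: pose=(3,-6,W); sL=18/13, sR=18/17; mL=-81/221, mR=-36/221; mL+mR=-9/17 → advance -1; mR−mL=45/221 → turn +1·90°
n=3: pose=(4,-6,S); sL=45/74, sR=45/52; mL=-270/481, mR=495/3848; mL+mR=-45/104 → advance -1; mR−mL=2655/3848 → turn +1·90°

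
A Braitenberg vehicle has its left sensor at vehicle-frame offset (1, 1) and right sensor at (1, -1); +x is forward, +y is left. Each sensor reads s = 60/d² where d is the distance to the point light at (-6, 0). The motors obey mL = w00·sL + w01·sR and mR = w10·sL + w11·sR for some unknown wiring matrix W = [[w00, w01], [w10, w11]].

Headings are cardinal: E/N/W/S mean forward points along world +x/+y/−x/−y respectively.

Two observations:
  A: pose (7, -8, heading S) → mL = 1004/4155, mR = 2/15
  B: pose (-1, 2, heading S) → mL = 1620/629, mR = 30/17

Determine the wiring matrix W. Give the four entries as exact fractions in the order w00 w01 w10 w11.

1/2 1/2 0 1/2

obs A: pose=(7,-8,S) → sL=60/277, sR=4/15, mL=1004/4155, mR=2/15
obs B: pose=(-1,2,S) → sL=60/37, sR=60/17, mL=1620/629, mR=30/17
sensor matrix S = [[60/277, 4/15], [60/37, 60/17]]; det S = 57856/174233
solve [mL_A; mL_B] = S·[w00; w01] and [mR_A; mR_B] = S·[w10; w11]:
  w00 = 1/2, w01 = 1/2, w10 = 0, w11 = 1/2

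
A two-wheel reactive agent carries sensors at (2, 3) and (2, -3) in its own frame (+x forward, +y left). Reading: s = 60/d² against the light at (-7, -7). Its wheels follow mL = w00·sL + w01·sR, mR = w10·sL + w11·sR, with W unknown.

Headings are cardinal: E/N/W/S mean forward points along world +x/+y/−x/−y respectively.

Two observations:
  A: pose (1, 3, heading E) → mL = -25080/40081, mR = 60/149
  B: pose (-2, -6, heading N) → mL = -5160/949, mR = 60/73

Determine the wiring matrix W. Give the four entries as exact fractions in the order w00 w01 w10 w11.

-1 -1 0 1

obs A: pose=(1,3,E) → sL=60/269, sR=60/149, mL=-25080/40081, mR=60/149
obs B: pose=(-2,-6,N) → sL=60/13, sR=60/73, mL=-5160/949, mR=60/73
sensor matrix S = [[60/269, 60/149], [60/13, 60/73]]; det S = -63720000/38036869
solve [mL_A; mL_B] = S·[w00; w01] and [mR_A; mR_B] = S·[w10; w11]:
  w00 = -1, w01 = -1, w10 = 0, w11 = 1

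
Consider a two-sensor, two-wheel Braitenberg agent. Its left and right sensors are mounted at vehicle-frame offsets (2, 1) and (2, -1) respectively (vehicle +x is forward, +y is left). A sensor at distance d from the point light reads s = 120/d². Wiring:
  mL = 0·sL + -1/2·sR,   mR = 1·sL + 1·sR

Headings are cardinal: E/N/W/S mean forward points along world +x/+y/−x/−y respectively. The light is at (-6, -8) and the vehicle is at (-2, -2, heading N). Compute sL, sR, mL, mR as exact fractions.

left sensor world pos  = (-3, 0); dL² = 73
right sensor world pos = (-1, 0); dR² = 89
sL = 120/73 = 120/73
sR = 120/89 = 120/89
mL = 0·sL + -1/2·sR = -60/89
mR = 1·sL + 1·sR = 19440/6497

120/73 120/89 -60/89 19440/6497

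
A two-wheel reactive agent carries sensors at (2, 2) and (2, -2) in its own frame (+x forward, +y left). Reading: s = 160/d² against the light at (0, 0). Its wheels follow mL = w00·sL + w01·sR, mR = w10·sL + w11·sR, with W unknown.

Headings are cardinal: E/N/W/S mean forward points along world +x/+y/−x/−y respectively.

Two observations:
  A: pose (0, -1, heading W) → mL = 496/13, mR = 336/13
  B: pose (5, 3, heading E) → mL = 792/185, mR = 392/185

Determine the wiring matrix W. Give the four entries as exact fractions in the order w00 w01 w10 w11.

1/2 1 -1/2 1

obs A: pose=(0,-1,W) → sL=160/13, sR=32, mL=496/13, mR=336/13
obs B: pose=(5,3,E) → sL=80/37, sR=16/5, mL=792/185, mR=392/185
sensor matrix S = [[160/13, 32], [80/37, 16/5]]; det S = -14336/481
solve [mL_A; mL_B] = S·[w00; w01] and [mR_A; mR_B] = S·[w10; w11]:
  w00 = 1/2, w01 = 1, w10 = -1/2, w11 = 1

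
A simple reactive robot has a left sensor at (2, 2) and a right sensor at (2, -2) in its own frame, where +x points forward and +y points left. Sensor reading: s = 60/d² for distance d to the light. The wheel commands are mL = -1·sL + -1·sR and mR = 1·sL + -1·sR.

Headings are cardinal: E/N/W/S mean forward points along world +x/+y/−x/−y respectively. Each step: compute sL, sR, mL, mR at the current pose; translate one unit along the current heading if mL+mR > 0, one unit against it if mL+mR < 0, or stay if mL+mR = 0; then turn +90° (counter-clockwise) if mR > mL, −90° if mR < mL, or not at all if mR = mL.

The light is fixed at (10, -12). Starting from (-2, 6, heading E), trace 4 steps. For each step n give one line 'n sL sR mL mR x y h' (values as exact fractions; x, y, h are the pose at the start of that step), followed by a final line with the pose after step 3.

0 3/25 15/89 -642/2225 -108/2225 -2 6 E
1 12/125 60/521 -13752/65125 -1248/65125 -3 6 N
2 2/15 30/293 -1036/4395 136/4395 -3 5 W
3 12/65 60/421 -8952/27365 1152/27365 -2 5 S
final -2 6 E

n=0: pose=(-2,6,E); sL=3/25, sR=15/89; mL=-642/2225, mR=-108/2225; mL+mR=-30/89 → advance -1; mR−mL=6/25 → turn +1·90°
n=1: pose=(-3,6,N); sL=12/125, sR=60/521; mL=-13752/65125, mR=-1248/65125; mL+mR=-120/521 → advance -1; mR−mL=24/125 → turn +1·90°
n=2: pose=(-3,5,W); sL=2/15, sR=30/293; mL=-1036/4395, mR=136/4395; mL+mR=-60/293 → advance -1; mR−mL=4/15 → turn +1·90°
n=3: pose=(-2,5,S); sL=12/65, sR=60/421; mL=-8952/27365, mR=1152/27365; mL+mR=-120/421 → advance -1; mR−mL=24/65 → turn +1·90°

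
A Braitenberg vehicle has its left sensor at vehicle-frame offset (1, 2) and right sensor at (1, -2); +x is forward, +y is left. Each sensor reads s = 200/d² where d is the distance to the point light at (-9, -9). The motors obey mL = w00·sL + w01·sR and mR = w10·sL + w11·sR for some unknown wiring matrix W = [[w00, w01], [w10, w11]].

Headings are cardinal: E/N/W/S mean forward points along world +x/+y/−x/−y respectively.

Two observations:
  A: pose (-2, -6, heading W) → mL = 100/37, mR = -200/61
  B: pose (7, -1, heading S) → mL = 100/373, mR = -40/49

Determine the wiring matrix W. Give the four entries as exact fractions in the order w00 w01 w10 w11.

1/2 0 0 -1

obs A: pose=(-2,-6,W) → sL=200/37, sR=200/61, mL=100/37, mR=-200/61
obs B: pose=(7,-1,S) → sL=200/373, sR=40/49, mL=100/373, mR=-40/49
sensor matrix S = [[200/37, 200/61], [200/373, 40/49]]; det S = 109504000/41251189
solve [mL_A; mL_B] = S·[w00; w01] and [mR_A; mR_B] = S·[w10; w11]:
  w00 = 1/2, w01 = 0, w10 = 0, w11 = -1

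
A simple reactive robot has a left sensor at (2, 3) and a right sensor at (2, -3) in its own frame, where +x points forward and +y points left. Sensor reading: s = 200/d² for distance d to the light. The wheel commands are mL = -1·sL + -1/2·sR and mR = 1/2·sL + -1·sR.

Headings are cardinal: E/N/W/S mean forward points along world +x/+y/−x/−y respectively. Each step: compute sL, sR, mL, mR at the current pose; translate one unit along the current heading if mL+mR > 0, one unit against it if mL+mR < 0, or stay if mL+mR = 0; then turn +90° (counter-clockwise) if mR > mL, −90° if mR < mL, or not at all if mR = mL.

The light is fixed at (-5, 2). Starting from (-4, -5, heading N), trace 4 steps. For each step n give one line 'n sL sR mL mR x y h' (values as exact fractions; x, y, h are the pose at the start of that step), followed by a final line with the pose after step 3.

n=0: pose=(-4,-5,N); sL=200/29, sR=200/41; mL=-11100/1189, mR=-1700/1189; mL+mR=-12800/1189 → advance -1; mR−mL=9400/1189 → turn +1·90°
n=1: pose=(-4,-6,W); sL=100/61, sR=100/13; mL=-4350/793, mR=-5450/793; mL+mR=-9800/793 → advance -1; mR−mL=-1100/793 → turn -1·90°
n=2: pose=(-3,-6,N); sL=200/37, sR=200/61; mL=-15900/2257, mR=-1300/2257; mL+mR=-17200/2257 → advance -1; mR−mL=14600/2257 → turn +1·90°
n=3: pose=(-3,-7,W); sL=25/18, sR=50/9; mL=-25/6, mR=-175/36; mL+mR=-325/36 → advance -1; mR−mL=-25/36 → turn -1·90°

0 200/29 200/41 -11100/1189 -1700/1189 -4 -5 N
1 100/61 100/13 -4350/793 -5450/793 -4 -6 W
2 200/37 200/61 -15900/2257 -1300/2257 -3 -6 N
3 25/18 50/9 -25/6 -175/36 -3 -7 W
final -2 -7 N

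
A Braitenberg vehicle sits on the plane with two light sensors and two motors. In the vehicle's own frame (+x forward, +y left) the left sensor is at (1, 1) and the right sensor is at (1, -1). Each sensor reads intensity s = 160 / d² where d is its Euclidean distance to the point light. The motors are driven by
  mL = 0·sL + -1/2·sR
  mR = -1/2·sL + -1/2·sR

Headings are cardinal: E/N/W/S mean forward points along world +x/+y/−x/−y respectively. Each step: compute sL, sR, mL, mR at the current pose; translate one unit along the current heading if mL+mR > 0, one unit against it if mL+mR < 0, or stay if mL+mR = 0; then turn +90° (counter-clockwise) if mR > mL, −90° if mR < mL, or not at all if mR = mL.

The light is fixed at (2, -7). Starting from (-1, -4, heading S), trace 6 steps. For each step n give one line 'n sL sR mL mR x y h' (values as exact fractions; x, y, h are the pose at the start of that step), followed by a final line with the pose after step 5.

0 20 8 -4 -14 -1 -4 S
1 32/5 160/41 -80/41 -1056/205 -1 -3 W
2 80/17 80/13 -40/13 -1200/221 0 -3 N
3 160/17 32 -16 -352/17 0 -4 E
4 20 8 -4 -14 -1 -4 S
5 32/5 160/41 -80/41 -1056/205 -1 -3 W
final 0 -3 N

n=0: pose=(-1,-4,S); sL=20, sR=8; mL=-4, mR=-14; mL+mR=-18 → advance -1; mR−mL=-10 → turn -1·90°
n=1: pose=(-1,-3,W); sL=32/5, sR=160/41; mL=-80/41, mR=-1056/205; mL+mR=-1456/205 → advance -1; mR−mL=-16/5 → turn -1·90°
n=2: pose=(0,-3,N); sL=80/17, sR=80/13; mL=-40/13, mR=-1200/221; mL+mR=-1880/221 → advance -1; mR−mL=-40/17 → turn -1·90°
n=3: pose=(0,-4,E); sL=160/17, sR=32; mL=-16, mR=-352/17; mL+mR=-624/17 → advance -1; mR−mL=-80/17 → turn -1·90°
n=4: pose=(-1,-4,S); sL=20, sR=8; mL=-4, mR=-14; mL+mR=-18 → advance -1; mR−mL=-10 → turn -1·90°
n=5: pose=(-1,-3,W); sL=32/5, sR=160/41; mL=-80/41, mR=-1056/205; mL+mR=-1456/205 → advance -1; mR−mL=-16/5 → turn -1·90°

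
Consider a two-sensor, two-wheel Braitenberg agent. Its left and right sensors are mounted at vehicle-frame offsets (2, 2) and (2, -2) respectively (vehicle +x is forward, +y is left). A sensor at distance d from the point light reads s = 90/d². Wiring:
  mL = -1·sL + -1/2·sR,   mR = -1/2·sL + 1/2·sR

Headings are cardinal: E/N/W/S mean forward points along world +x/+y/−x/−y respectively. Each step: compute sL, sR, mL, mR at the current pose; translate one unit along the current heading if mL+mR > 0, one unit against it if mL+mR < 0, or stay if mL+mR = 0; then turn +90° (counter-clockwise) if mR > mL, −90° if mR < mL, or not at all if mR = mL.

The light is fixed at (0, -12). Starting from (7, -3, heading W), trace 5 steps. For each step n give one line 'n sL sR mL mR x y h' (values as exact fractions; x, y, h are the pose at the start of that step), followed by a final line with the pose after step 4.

0 45/37 45/73 -8235/5402 -810/2701 7 -3 W
1 90/149 18/17 -2871/2533 576/2533 8 -3 S
2 45/122 45/82 -6435/10004 225/2501 8 -2 E
3 90/169 2/5 -619/845 -56/845 7 -2 N
4 45/37 45/73 -8235/5402 -810/2701 7 -3 W
final 8 -3 S

n=0: pose=(7,-3,W); sL=45/37, sR=45/73; mL=-8235/5402, mR=-810/2701; mL+mR=-135/74 → advance -1; mR−mL=6615/5402 → turn +1·90°
n=1: pose=(8,-3,S); sL=90/149, sR=18/17; mL=-2871/2533, mR=576/2533; mL+mR=-135/149 → advance -1; mR−mL=3447/2533 → turn +1·90°
n=2: pose=(8,-2,E); sL=45/122, sR=45/82; mL=-6435/10004, mR=225/2501; mL+mR=-135/244 → advance -1; mR−mL=7335/10004 → turn +1·90°
n=3: pose=(7,-2,N); sL=90/169, sR=2/5; mL=-619/845, mR=-56/845; mL+mR=-135/169 → advance -1; mR−mL=563/845 → turn +1·90°
n=4: pose=(7,-3,W); sL=45/37, sR=45/73; mL=-8235/5402, mR=-810/2701; mL+mR=-135/74 → advance -1; mR−mL=6615/5402 → turn +1·90°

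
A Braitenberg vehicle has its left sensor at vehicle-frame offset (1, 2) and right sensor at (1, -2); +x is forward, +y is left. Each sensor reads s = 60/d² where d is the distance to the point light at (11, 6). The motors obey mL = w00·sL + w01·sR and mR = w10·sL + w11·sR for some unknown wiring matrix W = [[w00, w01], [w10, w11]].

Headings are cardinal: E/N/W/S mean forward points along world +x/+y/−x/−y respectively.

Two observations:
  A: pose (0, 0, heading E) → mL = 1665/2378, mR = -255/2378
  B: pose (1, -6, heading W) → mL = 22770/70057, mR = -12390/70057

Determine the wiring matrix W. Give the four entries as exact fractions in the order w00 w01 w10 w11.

1 1/2 1/2 -1

obs A: pose=(0,0,E) → sL=15/29, sR=15/41, mL=1665/2378, mR=-255/2378
obs B: pose=(1,-6,W) → sL=60/317, sR=60/221, mL=22770/70057, mR=-12390/70057
sensor matrix S = [[15/29, 15/41], [60/317, 60/221]]; det S = 5929200/83297773
solve [mL_A; mL_B] = S·[w00; w01] and [mR_A; mR_B] = S·[w10; w11]:
  w00 = 1, w01 = 1/2, w10 = 1/2, w11 = -1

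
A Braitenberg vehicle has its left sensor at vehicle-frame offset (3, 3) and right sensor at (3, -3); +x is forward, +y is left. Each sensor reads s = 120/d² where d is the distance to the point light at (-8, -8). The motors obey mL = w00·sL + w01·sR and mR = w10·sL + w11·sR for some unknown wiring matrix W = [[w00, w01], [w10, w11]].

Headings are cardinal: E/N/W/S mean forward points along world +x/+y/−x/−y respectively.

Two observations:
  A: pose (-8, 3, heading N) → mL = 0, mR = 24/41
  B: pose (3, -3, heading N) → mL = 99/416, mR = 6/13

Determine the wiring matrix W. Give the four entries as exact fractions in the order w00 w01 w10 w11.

obs A: pose=(-8,3,N) → sL=24/41, sR=24/41, mL=0, mR=24/41
obs B: pose=(3,-3,N) → sL=15/16, sR=6/13, mL=99/416, mR=6/13
sensor matrix S = [[24/41, 24/41], [15/16, 6/13]]; det S = -297/1066
solve [mL_A; mL_B] = S·[w00; w01] and [mR_A; mR_B] = S·[w10; w11]:
  w00 = 1/2, w01 = -1/2, w10 = 0, w11 = 1

1/2 -1/2 0 1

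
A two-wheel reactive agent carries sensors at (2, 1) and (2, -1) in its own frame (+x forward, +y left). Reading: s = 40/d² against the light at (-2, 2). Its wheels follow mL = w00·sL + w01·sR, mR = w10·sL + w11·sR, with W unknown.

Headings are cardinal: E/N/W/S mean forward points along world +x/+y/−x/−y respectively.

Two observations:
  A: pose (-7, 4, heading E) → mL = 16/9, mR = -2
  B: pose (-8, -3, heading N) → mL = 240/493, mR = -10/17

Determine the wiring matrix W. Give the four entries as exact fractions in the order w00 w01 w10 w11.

-1 1 0 -1/2

obs A: pose=(-7,4,E) → sL=20/9, sR=4, mL=16/9, mR=-2
obs B: pose=(-8,-3,N) → sL=20/29, sR=20/17, mL=240/493, mR=-10/17
sensor matrix S = [[20/9, 4], [20/29, 20/17]]; det S = -640/4437
solve [mL_A; mL_B] = S·[w00; w01] and [mR_A; mR_B] = S·[w10; w11]:
  w00 = -1, w01 = 1, w10 = 0, w11 = -1/2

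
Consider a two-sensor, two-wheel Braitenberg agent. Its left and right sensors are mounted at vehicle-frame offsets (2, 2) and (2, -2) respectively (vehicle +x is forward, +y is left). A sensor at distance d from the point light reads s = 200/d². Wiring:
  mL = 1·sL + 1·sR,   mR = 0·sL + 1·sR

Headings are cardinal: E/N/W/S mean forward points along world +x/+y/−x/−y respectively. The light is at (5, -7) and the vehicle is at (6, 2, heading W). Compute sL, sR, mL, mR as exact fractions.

left sensor world pos  = (4, 0); dL² = 50
right sensor world pos = (4, 4); dR² = 122
sL = 200/50 = 4
sR = 200/122 = 100/61
mL = 1·sL + 1·sR = 344/61
mR = 0·sL + 1·sR = 100/61

4 100/61 344/61 100/61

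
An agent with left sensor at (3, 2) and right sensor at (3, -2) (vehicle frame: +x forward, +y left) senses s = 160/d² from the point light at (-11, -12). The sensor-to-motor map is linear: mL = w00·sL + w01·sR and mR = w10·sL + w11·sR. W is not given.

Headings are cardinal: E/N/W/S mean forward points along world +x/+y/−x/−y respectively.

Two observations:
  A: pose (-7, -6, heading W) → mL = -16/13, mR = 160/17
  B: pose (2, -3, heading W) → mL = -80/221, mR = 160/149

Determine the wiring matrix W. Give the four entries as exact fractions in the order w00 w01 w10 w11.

0 -1/2 1 0

obs A: pose=(-7,-6,W) → sL=160/17, sR=32/13, mL=-16/13, mR=160/17
obs B: pose=(2,-3,W) → sL=160/149, sR=160/221, mL=-80/221, mR=160/149
sensor matrix S = [[160/17, 32/13], [160/149, 160/221]]; det S = 2334720/559793
solve [mL_A; mL_B] = S·[w00; w01] and [mR_A; mR_B] = S·[w10; w11]:
  w00 = 0, w01 = -1/2, w10 = 1, w11 = 0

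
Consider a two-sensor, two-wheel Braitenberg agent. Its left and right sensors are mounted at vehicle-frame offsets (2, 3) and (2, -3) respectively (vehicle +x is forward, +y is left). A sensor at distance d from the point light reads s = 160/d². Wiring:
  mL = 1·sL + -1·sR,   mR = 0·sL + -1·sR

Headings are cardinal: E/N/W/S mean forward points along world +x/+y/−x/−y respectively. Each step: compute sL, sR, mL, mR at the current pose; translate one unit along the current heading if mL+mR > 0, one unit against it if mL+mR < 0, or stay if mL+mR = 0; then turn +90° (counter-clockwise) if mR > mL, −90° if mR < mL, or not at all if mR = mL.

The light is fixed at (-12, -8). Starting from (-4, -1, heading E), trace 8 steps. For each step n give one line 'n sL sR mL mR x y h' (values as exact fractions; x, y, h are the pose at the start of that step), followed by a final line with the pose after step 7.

0 4/5 40/29 -84/145 -40/29 -4 -1 E
1 32/25 160/41 -2688/1025 -160/41 -5 -1 S
2 16/5 80/73 768/365 -80/73 -5 0 W
3 160/109 160/181 11520/19729 -160/181 -6 0 N
4 40/41 2 -42/41 -2 -6 -1 E
5 160/89 160/29 -9600/2581 -160/29 -7 -1 S
6 80/17 16/13 768/221 -16/13 -7 0 W
7 160/101 160/149 7680/15049 -160/149 -8 0 N
final -8 -1 E

n=0: pose=(-4,-1,E); sL=4/5, sR=40/29; mL=-84/145, mR=-40/29; mL+mR=-284/145 → advance -1; mR−mL=-4/5 → turn -1·90°
n=1: pose=(-5,-1,S); sL=32/25, sR=160/41; mL=-2688/1025, mR=-160/41; mL+mR=-6688/1025 → advance -1; mR−mL=-32/25 → turn -1·90°
n=2: pose=(-5,0,W); sL=16/5, sR=80/73; mL=768/365, mR=-80/73; mL+mR=368/365 → advance +1; mR−mL=-16/5 → turn -1·90°
n=3: pose=(-6,0,N); sL=160/109, sR=160/181; mL=11520/19729, mR=-160/181; mL+mR=-5920/19729 → advance -1; mR−mL=-160/109 → turn -1·90°
n=4: pose=(-6,-1,E); sL=40/41, sR=2; mL=-42/41, mR=-2; mL+mR=-124/41 → advance -1; mR−mL=-40/41 → turn -1·90°
n=5: pose=(-7,-1,S); sL=160/89, sR=160/29; mL=-9600/2581, mR=-160/29; mL+mR=-23840/2581 → advance -1; mR−mL=-160/89 → turn -1·90°
n=6: pose=(-7,0,W); sL=80/17, sR=16/13; mL=768/221, mR=-16/13; mL+mR=496/221 → advance +1; mR−mL=-80/17 → turn -1·90°
n=7: pose=(-8,0,N); sL=160/101, sR=160/149; mL=7680/15049, mR=-160/149; mL+mR=-8480/15049 → advance -1; mR−mL=-160/101 → turn -1·90°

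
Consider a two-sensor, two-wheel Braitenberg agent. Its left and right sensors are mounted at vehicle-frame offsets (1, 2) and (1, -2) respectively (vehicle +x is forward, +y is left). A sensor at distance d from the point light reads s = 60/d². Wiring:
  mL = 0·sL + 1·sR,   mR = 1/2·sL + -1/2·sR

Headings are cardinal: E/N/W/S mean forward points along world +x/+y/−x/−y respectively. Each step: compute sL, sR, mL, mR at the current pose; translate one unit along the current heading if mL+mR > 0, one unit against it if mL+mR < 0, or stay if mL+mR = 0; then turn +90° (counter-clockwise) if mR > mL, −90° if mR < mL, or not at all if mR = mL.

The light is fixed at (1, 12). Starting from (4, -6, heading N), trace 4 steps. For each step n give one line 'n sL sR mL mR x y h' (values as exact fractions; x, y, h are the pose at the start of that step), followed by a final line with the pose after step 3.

0 6/29 30/157 30/157 36/4553 4 -6 N
1 60/241 60/377 60/377 4080/90857 4 -5 E
2 1/6 15/82 15/82 -1/123 5 -5 S
3 60/409 12/53 12/53 -864/21677 5 -6 W
final 4 -6 N

n=0: pose=(4,-6,N); sL=6/29, sR=30/157; mL=30/157, mR=36/4553; mL+mR=906/4553 → advance +1; mR−mL=-834/4553 → turn -1·90°
n=1: pose=(4,-5,E); sL=60/241, sR=60/377; mL=60/377, mR=4080/90857; mL+mR=18540/90857 → advance +1; mR−mL=-10380/90857 → turn -1·90°
n=2: pose=(5,-5,S); sL=1/6, sR=15/82; mL=15/82, mR=-1/123; mL+mR=43/246 → advance +1; mR−mL=-47/246 → turn -1·90°
n=3: pose=(5,-6,W); sL=60/409, sR=12/53; mL=12/53, mR=-864/21677; mL+mR=4044/21677 → advance +1; mR−mL=-5772/21677 → turn -1·90°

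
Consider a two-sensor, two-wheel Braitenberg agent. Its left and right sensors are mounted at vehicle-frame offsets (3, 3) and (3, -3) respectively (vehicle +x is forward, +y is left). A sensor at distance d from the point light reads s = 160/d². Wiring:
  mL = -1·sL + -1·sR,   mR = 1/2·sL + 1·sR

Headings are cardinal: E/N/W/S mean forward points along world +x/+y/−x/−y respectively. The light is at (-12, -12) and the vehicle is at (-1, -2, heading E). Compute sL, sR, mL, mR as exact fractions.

32/73 32/49 -3904/3577 3120/3577

left sensor world pos  = (2, 1); dL² = 365
right sensor world pos = (2, -5); dR² = 245
sL = 160/365 = 32/73
sR = 160/245 = 32/49
mL = -1·sL + -1·sR = -3904/3577
mR = 1/2·sL + 1·sR = 3120/3577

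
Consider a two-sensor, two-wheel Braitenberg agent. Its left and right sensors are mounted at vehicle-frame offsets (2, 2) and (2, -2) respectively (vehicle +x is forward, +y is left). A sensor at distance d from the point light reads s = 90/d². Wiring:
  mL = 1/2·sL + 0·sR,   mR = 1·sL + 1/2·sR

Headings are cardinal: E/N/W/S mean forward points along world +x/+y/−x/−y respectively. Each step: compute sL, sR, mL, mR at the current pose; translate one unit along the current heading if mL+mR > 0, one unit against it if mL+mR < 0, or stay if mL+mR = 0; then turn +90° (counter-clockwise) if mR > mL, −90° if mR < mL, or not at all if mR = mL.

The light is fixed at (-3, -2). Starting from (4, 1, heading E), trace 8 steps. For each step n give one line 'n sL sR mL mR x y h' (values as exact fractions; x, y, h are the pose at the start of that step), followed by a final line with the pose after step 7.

0 45/53 45/41 45/106 6075/4346 4 1 E
1 90/61 18/25 45/61 2799/1525 5 1 N
2 9/4 5/4 9/8 23/8 5 2 W
3 18/17 90/29 9/17 1287/493 4 2 S
4 45/53 45/41 45/106 6075/4346 4 1 E
5 90/61 18/25 45/61 2799/1525 5 1 N
6 9/4 5/4 9/8 23/8 5 2 W
7 18/17 90/29 9/17 1287/493 4 2 S
final 4 1 E

n=0: pose=(4,1,E); sL=45/53, sR=45/41; mL=45/106, mR=6075/4346; mL+mR=3960/2173 → advance +1; mR−mL=2115/2173 → turn +1·90°
n=1: pose=(5,1,N); sL=90/61, sR=18/25; mL=45/61, mR=2799/1525; mL+mR=3924/1525 → advance +1; mR−mL=1674/1525 → turn +1·90°
n=2: pose=(5,2,W); sL=9/4, sR=5/4; mL=9/8, mR=23/8; mL+mR=4 → advance +1; mR−mL=7/4 → turn +1·90°
n=3: pose=(4,2,S); sL=18/17, sR=90/29; mL=9/17, mR=1287/493; mL+mR=1548/493 → advance +1; mR−mL=1026/493 → turn +1·90°
n=4: pose=(4,1,E); sL=45/53, sR=45/41; mL=45/106, mR=6075/4346; mL+mR=3960/2173 → advance +1; mR−mL=2115/2173 → turn +1·90°
n=5: pose=(5,1,N); sL=90/61, sR=18/25; mL=45/61, mR=2799/1525; mL+mR=3924/1525 → advance +1; mR−mL=1674/1525 → turn +1·90°
n=6: pose=(5,2,W); sL=9/4, sR=5/4; mL=9/8, mR=23/8; mL+mR=4 → advance +1; mR−mL=7/4 → turn +1·90°
n=7: pose=(4,2,S); sL=18/17, sR=90/29; mL=9/17, mR=1287/493; mL+mR=1548/493 → advance +1; mR−mL=1026/493 → turn +1·90°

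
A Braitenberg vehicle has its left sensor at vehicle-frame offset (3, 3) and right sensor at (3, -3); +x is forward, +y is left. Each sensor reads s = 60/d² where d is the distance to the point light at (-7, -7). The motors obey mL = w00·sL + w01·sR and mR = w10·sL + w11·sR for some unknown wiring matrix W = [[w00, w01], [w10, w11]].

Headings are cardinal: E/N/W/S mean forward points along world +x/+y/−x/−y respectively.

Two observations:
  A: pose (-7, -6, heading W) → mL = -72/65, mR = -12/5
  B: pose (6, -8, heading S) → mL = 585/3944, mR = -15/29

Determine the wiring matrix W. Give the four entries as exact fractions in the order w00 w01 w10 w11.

-1/2 1/2 0 -1

obs A: pose=(-7,-6,W) → sL=60/13, sR=12/5, mL=-72/65, mR=-12/5
obs B: pose=(6,-8,S) → sL=15/68, sR=15/29, mL=585/3944, mR=-15/29
sensor matrix S = [[60/13, 12/5], [15/68, 15/29]]; det S = 11907/6409
solve [mL_A; mL_B] = S·[w00; w01] and [mR_A; mR_B] = S·[w10; w11]:
  w00 = -1/2, w01 = 1/2, w10 = 0, w11 = -1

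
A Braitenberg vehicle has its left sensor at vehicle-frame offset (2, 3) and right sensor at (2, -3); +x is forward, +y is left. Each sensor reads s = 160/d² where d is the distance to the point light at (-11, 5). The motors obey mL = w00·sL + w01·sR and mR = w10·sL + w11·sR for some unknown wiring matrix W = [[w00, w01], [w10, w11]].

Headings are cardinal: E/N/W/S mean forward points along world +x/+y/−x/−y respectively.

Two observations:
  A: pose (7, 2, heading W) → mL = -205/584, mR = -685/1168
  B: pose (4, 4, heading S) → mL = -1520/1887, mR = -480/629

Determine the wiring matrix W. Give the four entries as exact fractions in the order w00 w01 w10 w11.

obs A: pose=(7,2,W) → sL=40/73, sR=5/8, mL=-205/584, mR=-685/1168
obs B: pose=(4,4,S) → sL=160/333, sR=160/153, mL=-1520/1887, mR=-480/629
sensor matrix S = [[40/73, 5/8], [160/333, 160/153]]; det S = 112700/413253
solve [mL_A; mL_B] = S·[w00; w01] and [mR_A; mR_B] = S·[w10; w11]:
  w00 = 1/2, w01 = -1, w10 = -1/2, w11 = -1/2

1/2 -1 -1/2 -1/2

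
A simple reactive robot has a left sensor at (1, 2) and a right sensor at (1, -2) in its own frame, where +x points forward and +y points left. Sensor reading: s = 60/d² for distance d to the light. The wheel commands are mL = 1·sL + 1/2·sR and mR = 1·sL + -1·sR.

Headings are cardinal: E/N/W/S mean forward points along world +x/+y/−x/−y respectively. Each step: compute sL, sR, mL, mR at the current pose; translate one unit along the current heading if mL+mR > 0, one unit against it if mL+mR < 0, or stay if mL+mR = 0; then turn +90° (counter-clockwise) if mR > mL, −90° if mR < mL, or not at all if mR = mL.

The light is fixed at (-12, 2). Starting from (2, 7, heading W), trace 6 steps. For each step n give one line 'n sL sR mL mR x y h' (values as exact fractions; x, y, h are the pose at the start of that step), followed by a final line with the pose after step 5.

0 30/89 30/109 4605/9701 600/9701 2 7 W
1 60/157 20/87 6790/13659 2080/13659 1 7 N
2 3/13 15/53 513/1378 -36/689 1 8 E
3 60/281 60/169 18570/47489 -6720/47489 2 8 S
4 30/89 30/109 4605/9701 600/9701 2 7 W
5 60/157 20/87 6790/13659 2080/13659 1 7 N
final 1 8 E

n=0: pose=(2,7,W); sL=30/89, sR=30/109; mL=4605/9701, mR=600/9701; mL+mR=5205/9701 → advance +1; mR−mL=-45/109 → turn -1·90°
n=1: pose=(1,7,N); sL=60/157, sR=20/87; mL=6790/13659, mR=2080/13659; mL+mR=8870/13659 → advance +1; mR−mL=-10/29 → turn -1·90°
n=2: pose=(1,8,E); sL=3/13, sR=15/53; mL=513/1378, mR=-36/689; mL+mR=441/1378 → advance +1; mR−mL=-45/106 → turn -1·90°
n=3: pose=(2,8,S); sL=60/281, sR=60/169; mL=18570/47489, mR=-6720/47489; mL+mR=11850/47489 → advance +1; mR−mL=-90/169 → turn -1·90°
n=4: pose=(2,7,W); sL=30/89, sR=30/109; mL=4605/9701, mR=600/9701; mL+mR=5205/9701 → advance +1; mR−mL=-45/109 → turn -1·90°
n=5: pose=(1,7,N); sL=60/157, sR=20/87; mL=6790/13659, mR=2080/13659; mL+mR=8870/13659 → advance +1; mR−mL=-10/29 → turn -1·90°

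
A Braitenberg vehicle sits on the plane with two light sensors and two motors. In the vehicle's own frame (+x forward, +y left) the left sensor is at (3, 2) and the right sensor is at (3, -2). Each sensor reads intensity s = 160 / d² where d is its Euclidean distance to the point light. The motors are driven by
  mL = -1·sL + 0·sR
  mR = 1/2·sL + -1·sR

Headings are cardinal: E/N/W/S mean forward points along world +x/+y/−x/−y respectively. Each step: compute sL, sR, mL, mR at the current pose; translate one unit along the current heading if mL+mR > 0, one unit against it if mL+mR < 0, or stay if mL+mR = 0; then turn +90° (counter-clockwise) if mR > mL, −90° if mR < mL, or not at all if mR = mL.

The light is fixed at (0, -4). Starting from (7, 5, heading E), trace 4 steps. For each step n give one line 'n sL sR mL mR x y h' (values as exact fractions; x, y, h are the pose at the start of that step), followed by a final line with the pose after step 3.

0 160/221 160/149 -160/221 -23440/32929 7 5 E
1 1 10/13 -1 -7/26 6 5 N
2 32/9 160/109 -32/9 304/981 6 4 W
3 80/53 16/5 -80/53 -648/265 7 4 S
final 7 5 W

n=0: pose=(7,5,E); sL=160/221, sR=160/149; mL=-160/221, mR=-23440/32929; mL+mR=-47280/32929 → advance -1; mR−mL=400/32929 → turn +1·90°
n=1: pose=(6,5,N); sL=1, sR=10/13; mL=-1, mR=-7/26; mL+mR=-33/26 → advance -1; mR−mL=19/26 → turn +1·90°
n=2: pose=(6,4,W); sL=32/9, sR=160/109; mL=-32/9, mR=304/981; mL+mR=-3184/981 → advance -1; mR−mL=1264/327 → turn +1·90°
n=3: pose=(7,4,S); sL=80/53, sR=16/5; mL=-80/53, mR=-648/265; mL+mR=-1048/265 → advance -1; mR−mL=-248/265 → turn -1·90°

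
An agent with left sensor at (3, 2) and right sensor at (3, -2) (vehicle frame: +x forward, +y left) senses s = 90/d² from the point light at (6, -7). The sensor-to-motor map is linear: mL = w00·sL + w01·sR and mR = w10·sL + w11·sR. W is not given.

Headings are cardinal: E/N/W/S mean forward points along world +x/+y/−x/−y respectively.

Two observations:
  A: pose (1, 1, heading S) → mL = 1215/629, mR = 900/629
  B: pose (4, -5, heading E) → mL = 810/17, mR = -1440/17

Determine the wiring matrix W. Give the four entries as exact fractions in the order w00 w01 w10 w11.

obs A: pose=(1,1,S) → sL=45/17, sR=45/37, mL=1215/629, mR=900/629
obs B: pose=(4,-5,E) → sL=90/17, sR=90, mL=810/17, mR=-1440/17
sensor matrix S = [[45/17, 45/37], [90/17, 90]]; det S = 145800/629
solve [mL_A; mL_B] = S·[w00; w01] and [mR_A; mR_B] = S·[w10; w11]:
  w00 = 1/2, w01 = 1/2, w10 = 1, w11 = -1

1/2 1/2 1 -1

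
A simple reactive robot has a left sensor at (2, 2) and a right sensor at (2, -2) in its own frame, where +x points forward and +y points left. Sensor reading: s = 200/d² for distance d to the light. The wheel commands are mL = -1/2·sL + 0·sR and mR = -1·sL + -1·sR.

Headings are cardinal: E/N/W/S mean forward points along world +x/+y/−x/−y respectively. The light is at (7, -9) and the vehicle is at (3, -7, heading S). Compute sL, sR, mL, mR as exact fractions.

left sensor world pos  = (5, -9); dL² = 4
right sensor world pos = (1, -9); dR² = 36
sL = 200/4 = 50
sR = 200/36 = 50/9
mL = -1/2·sL + 0·sR = -25
mR = -1·sL + -1·sR = -500/9

50 50/9 -25 -500/9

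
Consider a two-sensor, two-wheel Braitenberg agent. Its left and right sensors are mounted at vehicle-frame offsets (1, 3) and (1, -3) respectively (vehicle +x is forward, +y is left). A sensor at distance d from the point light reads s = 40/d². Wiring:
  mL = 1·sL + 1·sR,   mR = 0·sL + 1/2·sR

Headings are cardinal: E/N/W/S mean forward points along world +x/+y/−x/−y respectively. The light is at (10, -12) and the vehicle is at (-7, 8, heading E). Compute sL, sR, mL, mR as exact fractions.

8/157 8/109 2128/17113 4/109

left sensor world pos  = (-6, 11); dL² = 785
right sensor world pos = (-6, 5); dR² = 545
sL = 40/785 = 8/157
sR = 40/545 = 8/109
mL = 1·sL + 1·sR = 2128/17113
mR = 0·sL + 1/2·sR = 4/109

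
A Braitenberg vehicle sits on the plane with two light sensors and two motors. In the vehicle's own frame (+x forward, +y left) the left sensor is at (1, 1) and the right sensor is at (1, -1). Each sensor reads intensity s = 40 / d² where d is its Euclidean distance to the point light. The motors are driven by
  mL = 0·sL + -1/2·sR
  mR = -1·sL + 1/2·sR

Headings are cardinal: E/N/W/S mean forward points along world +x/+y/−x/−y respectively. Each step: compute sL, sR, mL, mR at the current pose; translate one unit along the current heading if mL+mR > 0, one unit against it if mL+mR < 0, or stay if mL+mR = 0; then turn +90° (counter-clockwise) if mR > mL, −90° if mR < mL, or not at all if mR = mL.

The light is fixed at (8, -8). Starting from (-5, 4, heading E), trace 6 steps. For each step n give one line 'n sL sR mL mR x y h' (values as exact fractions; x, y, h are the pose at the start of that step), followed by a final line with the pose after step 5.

0 40/313 8/53 -4/53 -868/16589 -5 4 E
1 20/197 20/169 -10/169 -1410/33293 -6 4 N
2 8/65 40/369 -20/369 -1652/23985 -6 3 W
3 2/17 5/36 -5/72 -59/1224 -5 3 N
4 40/277 40/317 -20/317 -7140/87809 -5 2 W
5 4/29 20/121 -10/121 -194/3509 -4 2 N
final -4 1 W

n=0: pose=(-5,4,E); sL=40/313, sR=8/53; mL=-4/53, mR=-868/16589; mL+mR=-40/313 → advance -1; mR−mL=384/16589 → turn +1·90°
n=1: pose=(-6,4,N); sL=20/197, sR=20/169; mL=-10/169, mR=-1410/33293; mL+mR=-20/197 → advance -1; mR−mL=560/33293 → turn +1·90°
n=2: pose=(-6,3,W); sL=8/65, sR=40/369; mL=-20/369, mR=-1652/23985; mL+mR=-8/65 → advance -1; mR−mL=-352/23985 → turn -1·90°
n=3: pose=(-5,3,N); sL=2/17, sR=5/36; mL=-5/72, mR=-59/1224; mL+mR=-2/17 → advance -1; mR−mL=13/612 → turn +1·90°
n=4: pose=(-5,2,W); sL=40/277, sR=40/317; mL=-20/317, mR=-7140/87809; mL+mR=-40/277 → advance -1; mR−mL=-1600/87809 → turn -1·90°
n=5: pose=(-4,2,N); sL=4/29, sR=20/121; mL=-10/121, mR=-194/3509; mL+mR=-4/29 → advance -1; mR−mL=96/3509 → turn +1·90°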